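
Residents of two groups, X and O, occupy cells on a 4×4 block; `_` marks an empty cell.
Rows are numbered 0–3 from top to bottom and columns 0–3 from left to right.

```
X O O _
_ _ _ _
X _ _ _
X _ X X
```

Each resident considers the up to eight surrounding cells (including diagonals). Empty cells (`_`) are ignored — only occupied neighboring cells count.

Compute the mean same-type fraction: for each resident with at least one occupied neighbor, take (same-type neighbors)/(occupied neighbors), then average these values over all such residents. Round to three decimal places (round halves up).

0.786

Row 0: (0,0)X 0/1 · (0,1)O 1/2 · (0,2)O 1/1
Row 2: (2,0)X 1/1
Row 3: (3,0)X 1/1 · (3,2)X 1/1 · (3,3)X 1/1
Sum over 7 residents: 0/1 + 1/2 + 1/1 + 1/1 + 1/1 + 1/1 + 1/1 = 11/2; mean = 11/2 ÷ 7 = 11/14 = 0.785714… → 0.786.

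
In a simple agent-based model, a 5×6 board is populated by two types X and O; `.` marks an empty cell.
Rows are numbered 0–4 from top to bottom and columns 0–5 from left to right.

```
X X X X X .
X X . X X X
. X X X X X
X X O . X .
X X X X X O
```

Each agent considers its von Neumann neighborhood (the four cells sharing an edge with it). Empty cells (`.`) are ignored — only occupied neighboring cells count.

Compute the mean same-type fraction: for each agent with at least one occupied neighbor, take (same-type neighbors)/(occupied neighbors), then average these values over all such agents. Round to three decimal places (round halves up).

0.870

(0,0)X 2/2
(0,1)X 3/3
(0,2)X 2/2
(0,3)X 3/3
(0,4)X 2/2
(1,0)X 2/2
(1,1)X 3/3
(1,3)X 3/3
(1,4)X 4/4
(1,5)X 2/2
(2,1)X 3/3
(2,2)X 2/3
(2,3)X 3/3
(2,4)X 4/4
(2,5)X 2/2
(3,0)X 2/2
(3,1)X 3/4
(3,2)O 0/3
(3,4)X 2/2
(4,0)X 2/2
(4,1)X 3/3
(4,2)X 2/3
(4,3)X 2/2
(4,4)X 2/3
(4,5)O 0/1
Sum over 25 agents: 2/2 + 3/3 + 2/2 + 3/3 + 2/2 + 2/2 + 3/3 + 3/3 + 4/4 + 2/2 + 3/3 + 2/3 + 3/3 + 4/4 + 2/2 + 2/2 + 3/4 + 0/3 + 2/2 + 2/2 + 3/3 + 2/3 + 2/2 + 2/3 + 0/1 = 87/4; mean = 87/4 ÷ 25 = 87/100 = 0.87 → 0.870.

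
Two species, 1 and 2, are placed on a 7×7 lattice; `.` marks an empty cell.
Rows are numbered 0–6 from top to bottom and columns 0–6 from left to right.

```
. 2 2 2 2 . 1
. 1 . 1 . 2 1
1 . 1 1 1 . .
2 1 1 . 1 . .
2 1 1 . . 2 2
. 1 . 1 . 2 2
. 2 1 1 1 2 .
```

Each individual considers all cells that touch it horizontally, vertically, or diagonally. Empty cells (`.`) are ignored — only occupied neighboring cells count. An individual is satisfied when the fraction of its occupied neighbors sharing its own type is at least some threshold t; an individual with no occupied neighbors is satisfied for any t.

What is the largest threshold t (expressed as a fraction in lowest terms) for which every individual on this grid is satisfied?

(0,1)2 1/2
(0,2)2 2/4
(0,3)2 2/3
(0,4)2 2/3
(0,6)1 1/2
(1,1)1 2/4
(1,3)1 3/6
(1,5)2 1/4
(1,6)1 1/2
(2,0)1 2/3
(2,2)1 5/5
(2,3)1 5/5
(2,4)1 3/4
(3,0)2 1/4
(3,1)1 5/7
(3,2)1 5/5
(3,4)1 2/3
(4,0)2 1/4
(4,1)1 4/6
(4,2)1 5/5
(4,5)2 3/4
(4,6)2 3/3
(5,1)1 3/5
(5,3)1 4/4
(5,5)2 4/5
(5,6)2 4/4
(6,1)2 0/2
(6,2)1 3/4
(6,3)1 3/3
(6,4)1 2/4
(6,5)2 2/3
The smallest same-type fraction is 0/2 at (6,1), which reduces to 0/1. Any threshold above that leaves this individual unsatisfied.

0/1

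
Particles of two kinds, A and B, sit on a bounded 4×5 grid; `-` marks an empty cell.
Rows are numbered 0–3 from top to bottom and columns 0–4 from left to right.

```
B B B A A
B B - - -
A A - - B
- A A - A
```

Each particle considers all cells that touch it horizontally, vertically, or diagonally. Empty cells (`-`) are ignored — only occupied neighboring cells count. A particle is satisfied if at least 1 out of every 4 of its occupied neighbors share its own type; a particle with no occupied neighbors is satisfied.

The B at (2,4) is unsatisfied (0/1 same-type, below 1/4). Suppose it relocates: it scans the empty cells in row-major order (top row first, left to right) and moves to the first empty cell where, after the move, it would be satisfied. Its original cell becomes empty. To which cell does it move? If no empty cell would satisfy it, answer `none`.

(1,2)

Vacating (2,4). Empty cells in order:
  (1,2): 3/5 same-type → satisfied — stop here.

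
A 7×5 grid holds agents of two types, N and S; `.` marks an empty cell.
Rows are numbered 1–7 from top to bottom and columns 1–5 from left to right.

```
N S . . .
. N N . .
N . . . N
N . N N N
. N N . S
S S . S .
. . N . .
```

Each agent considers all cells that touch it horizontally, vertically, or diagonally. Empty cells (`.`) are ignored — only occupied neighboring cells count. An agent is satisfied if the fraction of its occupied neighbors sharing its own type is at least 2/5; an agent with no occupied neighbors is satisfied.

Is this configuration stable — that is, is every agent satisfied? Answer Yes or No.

Row 1: (1,1)N 1/2 ok · (1,2)S 0/3 unhappy
Row 2: (2,2)N 3/4 ok · (2,3)N 1/2 ok
Row 3: (3,1)N 2/2 ok · (3,5)N 2/2 ok
Row 4: (4,1)N 2/2 ok · (4,3)N 3/3 ok · (4,4)N 4/5 ok · (4,5)N 2/3 ok
Row 5: (5,2)N 3/5 ok · (5,3)N 3/5 ok · (5,5)S 1/3 unhappy
Row 6: (6,1)S 1/2 ok · (6,2)S 1/4 unhappy · (6,4)S 1/3 unhappy
Row 7: (7,3)N 0/2 unhappy
For instance (1,2) has only 0/3 same-type neighbors, below 2/5.

No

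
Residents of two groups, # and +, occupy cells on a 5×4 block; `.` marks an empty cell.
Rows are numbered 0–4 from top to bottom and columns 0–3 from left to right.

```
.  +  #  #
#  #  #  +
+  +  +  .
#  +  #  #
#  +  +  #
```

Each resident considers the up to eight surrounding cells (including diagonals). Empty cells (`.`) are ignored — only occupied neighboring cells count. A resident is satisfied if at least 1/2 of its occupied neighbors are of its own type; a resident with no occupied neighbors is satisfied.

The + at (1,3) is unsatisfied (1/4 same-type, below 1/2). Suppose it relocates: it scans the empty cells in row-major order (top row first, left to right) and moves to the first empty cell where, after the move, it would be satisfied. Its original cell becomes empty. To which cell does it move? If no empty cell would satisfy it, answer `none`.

Vacating (1,3). Empty cells in order:
  (0,0): 1/3 same-type → still unsatisfied.
  (2,3): 1/4 same-type → still unsatisfied.

none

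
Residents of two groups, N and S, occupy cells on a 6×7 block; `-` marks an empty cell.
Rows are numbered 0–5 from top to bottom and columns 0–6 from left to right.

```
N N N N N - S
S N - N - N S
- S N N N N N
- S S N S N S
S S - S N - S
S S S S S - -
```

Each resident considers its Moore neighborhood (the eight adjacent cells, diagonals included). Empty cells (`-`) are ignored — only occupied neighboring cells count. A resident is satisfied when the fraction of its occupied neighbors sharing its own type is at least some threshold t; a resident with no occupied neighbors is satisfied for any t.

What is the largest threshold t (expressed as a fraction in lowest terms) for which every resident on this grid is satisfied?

Row 0: (0,0)N 2/3 · (0,1)N 3/4 · (0,2)N 4/4 · (0,3)N 3/3 · (0,4)N 3/3 · (0,6)S 1/2
Row 1: (1,0)S 1/4 · (1,1)N 4/6 · (1,3)N 6/6 · (1,5)N 4/6 · (1,6)S 1/4
Row 2: (2,1)S 3/5 · (2,2)N 4/7 · (2,3)N 4/6 · (2,4)N 6/7 · (2,5)N 4/7 · (2,6)N 3/5
Row 3: (3,1)S 4/5 · (3,2)S 4/7 · (3,3)N 4/7 · (3,4)S 1/7 · (3,5)N 4/7 · (3,6)S 1/4
Row 4: (4,0)S 4/4 · (4,1)S 6/6 · (4,3)S 5/7 · (4,4)N 2/6 · (4,6)S 1/2
Row 5: (5,0)S 3/3 · (5,1)S 4/4 · (5,2)S 4/4 · (5,3)S 3/4 · (5,4)S 2/3
The smallest same-type fraction is 1/7 at (3,4), which reduces to 1/7. Any threshold above that leaves this resident unsatisfied.

1/7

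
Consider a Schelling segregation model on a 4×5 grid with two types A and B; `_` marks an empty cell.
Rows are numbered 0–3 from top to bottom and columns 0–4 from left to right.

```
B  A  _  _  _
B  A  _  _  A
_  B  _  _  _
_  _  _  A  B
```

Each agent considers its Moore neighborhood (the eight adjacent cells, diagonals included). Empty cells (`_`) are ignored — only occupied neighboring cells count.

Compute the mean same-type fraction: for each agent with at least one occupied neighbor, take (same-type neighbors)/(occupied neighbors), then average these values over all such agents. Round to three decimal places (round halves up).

0.274

(0,0)B 1/3
(0,1)A 1/3
(1,0)B 2/4
(1,1)A 1/4
(1,4)A — no occupied neighbors
(2,1)B 1/2
(3,3)A 0/1
(3,4)B 0/1
Sum over 7 agents: 1/3 + 1/3 + 2/4 + 1/4 + 1/2 + 0/1 + 0/1 = 23/12; mean = 23/12 ÷ 7 = 23/84 = 0.273809… → 0.274.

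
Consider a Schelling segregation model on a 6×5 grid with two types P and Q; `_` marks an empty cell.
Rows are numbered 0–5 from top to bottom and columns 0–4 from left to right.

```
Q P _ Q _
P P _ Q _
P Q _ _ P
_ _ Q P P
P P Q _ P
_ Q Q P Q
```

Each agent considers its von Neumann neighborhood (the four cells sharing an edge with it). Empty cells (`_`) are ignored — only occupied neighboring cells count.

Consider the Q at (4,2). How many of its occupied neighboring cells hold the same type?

Occupied neighbors of (4,2): (3,2)=Q, (5,2)=Q, (4,1)=P.
Same type (Q): 2 of 3.

2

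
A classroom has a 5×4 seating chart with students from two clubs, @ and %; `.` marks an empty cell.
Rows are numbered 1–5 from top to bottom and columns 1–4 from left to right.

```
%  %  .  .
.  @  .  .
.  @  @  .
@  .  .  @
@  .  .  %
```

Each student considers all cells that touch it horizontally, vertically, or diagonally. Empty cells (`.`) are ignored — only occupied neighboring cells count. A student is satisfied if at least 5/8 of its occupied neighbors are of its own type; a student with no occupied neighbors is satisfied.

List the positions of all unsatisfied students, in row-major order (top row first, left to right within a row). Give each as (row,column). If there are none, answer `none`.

Row 1: (1,1)% 1/2 unhappy · (1,2)% 1/2 unhappy
Row 2: (2,2)@ 2/4 unhappy
Row 3: (3,2)@ 3/3 ok · (3,3)@ 3/3 ok
Row 4: (4,1)@ 2/2 ok · (4,4)@ 1/2 unhappy
Row 5: (5,1)@ 1/1 ok · (5,4)% 0/1 unhappy

(1,1), (1,2), (2,2), (4,4), (5,4)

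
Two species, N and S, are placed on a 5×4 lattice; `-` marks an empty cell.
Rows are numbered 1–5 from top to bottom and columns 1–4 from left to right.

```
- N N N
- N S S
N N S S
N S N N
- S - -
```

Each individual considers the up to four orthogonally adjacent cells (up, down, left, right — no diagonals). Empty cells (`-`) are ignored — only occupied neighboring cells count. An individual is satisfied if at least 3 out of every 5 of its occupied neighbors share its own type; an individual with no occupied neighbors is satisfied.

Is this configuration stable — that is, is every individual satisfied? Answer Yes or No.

(1,2)N 2/2 ✓
(1,3)N 2/3 ✓
(1,4)N 1/2 ✗
(2,2)N 2/3 ✓
(2,3)S 2/4 ✗
(2,4)S 2/3 ✓
(3,1)N 2/2 ✓
(3,2)N 2/4 ✗
(3,3)S 2/4 ✗
(3,4)S 2/3 ✓
(4,1)N 1/2 ✗
(4,2)S 1/4 ✗
(4,3)N 1/3 ✗
(4,4)N 1/2 ✗
(5,2)S 1/1 ✓
For instance (1,4) has only 1/2 same-type neighbors, below 3/5.

No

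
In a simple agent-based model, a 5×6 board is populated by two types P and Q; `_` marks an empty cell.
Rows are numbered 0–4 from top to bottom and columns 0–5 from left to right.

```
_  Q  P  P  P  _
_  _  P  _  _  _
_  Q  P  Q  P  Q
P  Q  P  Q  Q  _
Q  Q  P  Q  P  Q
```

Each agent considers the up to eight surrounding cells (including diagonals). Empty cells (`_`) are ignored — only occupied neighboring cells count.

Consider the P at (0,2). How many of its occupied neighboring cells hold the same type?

2

Occupied neighbors of (0,2): (0,1)=Q, (0,3)=P, (1,2)=P.
Same type (P): 2 of 3.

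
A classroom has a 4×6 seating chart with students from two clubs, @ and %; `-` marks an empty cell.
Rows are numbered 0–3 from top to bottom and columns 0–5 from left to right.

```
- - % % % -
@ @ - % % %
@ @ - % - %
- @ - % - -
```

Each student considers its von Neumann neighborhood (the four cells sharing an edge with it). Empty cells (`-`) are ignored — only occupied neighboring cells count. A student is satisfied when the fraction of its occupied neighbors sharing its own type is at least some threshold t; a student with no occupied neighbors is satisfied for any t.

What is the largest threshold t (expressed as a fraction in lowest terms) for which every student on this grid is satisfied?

Row 0: (0,2)% 1/1 · (0,3)% 3/3 · (0,4)% 2/2
Row 1: (1,0)@ 2/2 · (1,1)@ 2/2 · (1,3)% 3/3 · (1,4)% 3/3 · (1,5)% 2/2
Row 2: (2,0)@ 2/2 · (2,1)@ 3/3 · (2,3)% 2/2 · (2,5)% 1/1
Row 3: (3,1)@ 1/1 · (3,3)% 1/1
The smallest same-type fraction is 1/1 at (0,2), which reduces to 1/1. Any threshold above that leaves this student unsatisfied.

1/1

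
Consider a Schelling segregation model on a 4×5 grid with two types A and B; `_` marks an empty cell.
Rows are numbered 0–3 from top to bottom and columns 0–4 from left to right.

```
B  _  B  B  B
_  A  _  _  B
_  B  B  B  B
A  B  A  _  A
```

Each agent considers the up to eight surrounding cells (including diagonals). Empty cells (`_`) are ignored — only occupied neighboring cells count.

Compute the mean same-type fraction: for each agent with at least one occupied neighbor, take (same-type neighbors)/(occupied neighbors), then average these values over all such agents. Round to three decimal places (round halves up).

0.448

Row 0: (0,0)B 0/1 · (0,2)B 1/2 · (0,3)B 3/3 · (0,4)B 2/2
Row 1: (1,1)A 0/4 · (1,4)B 4/4
Row 2: (2,1)B 2/5 · (2,2)B 3/5 · (2,3)B 3/5 · (2,4)B 2/3
Row 3: (3,0)A 0/2 · (3,1)B 2/4 · (3,2)A 0/4 · (3,4)A 0/2
Sum over 14 agents: 0/1 + 1/2 + 3/3 + 2/2 + 0/4 + 4/4 + 2/5 + 3/5 + 3/5 + 2/3 + 0/2 + 2/4 + 0/4 + 0/2 = 94/15; mean = 94/15 ÷ 14 = 47/105 = 0.447619… → 0.448.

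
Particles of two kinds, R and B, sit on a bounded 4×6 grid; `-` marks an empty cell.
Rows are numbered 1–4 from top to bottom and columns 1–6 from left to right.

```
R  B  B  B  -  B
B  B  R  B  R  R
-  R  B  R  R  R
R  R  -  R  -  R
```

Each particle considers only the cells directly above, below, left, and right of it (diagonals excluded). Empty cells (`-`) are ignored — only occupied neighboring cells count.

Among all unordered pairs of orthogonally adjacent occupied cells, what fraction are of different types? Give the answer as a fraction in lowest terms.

Scan each occupied cell's neighbors to the right and below so each pair is counted once.
Row 1: R(1,1)–B(1,2)≠ R(1,1)–B(2,1)≠ B(1,2)–B(1,3)= B(1,2)–B(2,2)= B(1,3)–B(1,4)= B(1,3)–R(2,3)≠ B(1,4)–B(2,4)= B(1,6)–R(2,6)≠  → 4/8 unlike.
Row 2: B(2,1)–B(2,2)= B(2,2)–R(2,3)≠ B(2,2)–R(3,2)≠ R(2,3)–B(2,4)≠ R(2,3)–B(3,3)≠ B(2,4)–R(2,5)≠ B(2,4)–R(3,4)≠ R(2,5)–R(2,6)= R(2,5)–R(3,5)= R(2,6)–R(3,6)=  → 6/10 unlike.
Row 3: R(3,2)–B(3,3)≠ R(3,2)–R(4,2)= B(3,3)–R(3,4)≠ R(3,4)–R(3,5)= R(3,4)–R(4,4)= R(3,5)–R(3,6)= R(3,6)–R(4,6)=  → 2/7 unlike.
Row 4: R(4,1)–R(4,2)=  → 0/1 unlike.
Total adjacent occupied pairs: 26; unlike-type pairs: 12.
12/26 reduces to 6/13.

6/13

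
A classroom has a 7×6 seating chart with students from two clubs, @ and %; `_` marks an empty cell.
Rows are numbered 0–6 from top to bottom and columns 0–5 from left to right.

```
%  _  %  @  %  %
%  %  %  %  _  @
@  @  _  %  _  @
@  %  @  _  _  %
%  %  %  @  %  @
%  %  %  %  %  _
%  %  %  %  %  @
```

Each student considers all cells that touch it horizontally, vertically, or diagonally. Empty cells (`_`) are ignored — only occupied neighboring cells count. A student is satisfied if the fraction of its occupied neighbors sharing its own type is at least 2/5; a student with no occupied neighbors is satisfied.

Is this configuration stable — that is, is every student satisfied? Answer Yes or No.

Row 0: (0,0)% 2/2 satisfied · (0,2)% 3/4 satisfied · (0,3)@ 0/4 not · (0,4)% 2/4 satisfied · (0,5)% 1/2 satisfied
Row 1: (1,0)% 2/4 satisfied · (1,1)% 4/6 satisfied · (1,2)% 4/6 satisfied · (1,3)% 4/5 satisfied · (1,5)@ 1/3 not
Row 2: (2,0)@ 2/5 satisfied · (2,1)@ 3/7 satisfied · (2,3)% 2/3 satisfied · (2,5)@ 1/2 satisfied
Row 3: (3,0)@ 2/5 satisfied · (3,1)% 3/7 satisfied · (3,2)@ 2/6 not · (3,5)% 1/3 not
Row 4: (4,0)% 4/5 satisfied · (4,1)% 6/8 satisfied · (4,2)% 5/7 satisfied · (4,3)@ 1/6 not · (4,4)% 3/5 satisfied · (4,5)@ 0/3 not
Row 5: (5,0)% 5/5 satisfied · (5,1)% 8/8 satisfied · (5,2)% 7/8 satisfied · (5,3)% 7/8 satisfied · (5,4)% 4/7 satisfied
Row 6: (6,0)% 3/3 satisfied · (6,1)% 5/5 satisfied · (6,2)% 5/5 satisfied · (6,3)% 5/5 satisfied · (6,4)% 3/4 satisfied · (6,5)@ 0/2 not
For instance (0,3) has only 0/4 same-type neighbors, below 2/5.

No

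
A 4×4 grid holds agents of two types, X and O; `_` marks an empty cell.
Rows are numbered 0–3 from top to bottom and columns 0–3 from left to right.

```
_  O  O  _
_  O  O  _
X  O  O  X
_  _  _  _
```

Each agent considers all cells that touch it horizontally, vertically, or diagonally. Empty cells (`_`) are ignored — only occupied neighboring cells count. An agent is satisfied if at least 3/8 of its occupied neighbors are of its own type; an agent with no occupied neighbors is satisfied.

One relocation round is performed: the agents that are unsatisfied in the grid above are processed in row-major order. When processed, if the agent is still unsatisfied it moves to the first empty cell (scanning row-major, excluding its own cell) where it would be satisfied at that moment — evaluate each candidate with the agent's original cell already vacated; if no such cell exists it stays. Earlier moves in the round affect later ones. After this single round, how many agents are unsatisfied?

1

Initially unsatisfied (in order): (2,0), (2,3).
  (2,0) → (3,3).
  (2,3): no empty cell satisfies it; stays.
Resulting grid:
_ O O _
_ O O _
_ O O X
_ _ _ X
Unsatisfied now: (2,3).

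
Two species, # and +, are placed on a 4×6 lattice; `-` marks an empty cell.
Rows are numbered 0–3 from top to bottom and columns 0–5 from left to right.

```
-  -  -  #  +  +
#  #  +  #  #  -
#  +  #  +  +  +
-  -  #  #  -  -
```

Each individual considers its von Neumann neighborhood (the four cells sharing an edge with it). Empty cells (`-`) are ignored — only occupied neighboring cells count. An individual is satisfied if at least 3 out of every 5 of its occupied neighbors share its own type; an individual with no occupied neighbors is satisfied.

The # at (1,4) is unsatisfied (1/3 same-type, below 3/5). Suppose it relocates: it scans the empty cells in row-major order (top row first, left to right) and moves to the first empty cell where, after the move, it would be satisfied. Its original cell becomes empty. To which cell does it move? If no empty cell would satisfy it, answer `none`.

(0,0)

Vacating (1,4). Empty cells in order:
  (0,0): 1/1 same-type → satisfied — stop here.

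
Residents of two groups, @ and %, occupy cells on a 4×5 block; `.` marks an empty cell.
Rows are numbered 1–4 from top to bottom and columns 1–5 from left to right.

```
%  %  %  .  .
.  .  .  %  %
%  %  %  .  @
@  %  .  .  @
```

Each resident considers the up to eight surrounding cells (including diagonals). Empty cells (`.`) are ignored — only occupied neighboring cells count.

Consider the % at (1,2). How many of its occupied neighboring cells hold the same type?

2

Occupied neighbors of (1,2): (1,1)=%, (1,3)=%.
Same type (%): 2 of 2.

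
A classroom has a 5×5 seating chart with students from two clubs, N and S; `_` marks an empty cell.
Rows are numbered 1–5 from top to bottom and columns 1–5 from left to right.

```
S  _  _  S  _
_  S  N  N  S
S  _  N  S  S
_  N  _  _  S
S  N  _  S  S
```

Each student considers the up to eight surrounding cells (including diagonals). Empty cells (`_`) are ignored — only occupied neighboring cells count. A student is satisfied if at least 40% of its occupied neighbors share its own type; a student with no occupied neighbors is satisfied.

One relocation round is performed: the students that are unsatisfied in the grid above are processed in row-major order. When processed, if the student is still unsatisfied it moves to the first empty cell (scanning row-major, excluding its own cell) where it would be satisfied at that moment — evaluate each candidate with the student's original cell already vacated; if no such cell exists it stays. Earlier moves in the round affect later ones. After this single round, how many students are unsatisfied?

Initially unsatisfied (in order): (1,4), (2,4), (5,1).
  (1,4) → (1,2).
  (2,4): now satisfied by earlier moves; stays.
  (5,1) → (1,3).
Resulting grid:
S S S _ _
_ S N N S
S _ N S S
_ N _ _ S
_ N _ S S
Unsatisfied now: (2,3), (2,4).

2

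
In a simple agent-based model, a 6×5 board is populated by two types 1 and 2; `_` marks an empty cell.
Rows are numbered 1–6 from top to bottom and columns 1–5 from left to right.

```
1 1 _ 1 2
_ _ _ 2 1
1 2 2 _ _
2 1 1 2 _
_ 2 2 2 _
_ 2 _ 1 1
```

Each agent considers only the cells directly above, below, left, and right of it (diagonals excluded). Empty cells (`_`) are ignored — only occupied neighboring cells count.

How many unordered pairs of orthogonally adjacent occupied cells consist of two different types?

13

Scan each occupied cell's neighbors to the right and below so each pair is counted once.
From row 1: 3 unlike of 4 pairs (running 3/4).
From row 2: 1 unlike of 1 pairs (running 4/5).
From row 3: 4 unlike of 5 pairs (running 8/10).
From row 4: 4 unlike of 6 pairs (running 12/16).
From row 5: 1 unlike of 4 pairs (running 13/20).
From row 6: 0 unlike of 1 pairs (running 13/21).
Total adjacent occupied pairs: 21; unlike-type pairs: 13.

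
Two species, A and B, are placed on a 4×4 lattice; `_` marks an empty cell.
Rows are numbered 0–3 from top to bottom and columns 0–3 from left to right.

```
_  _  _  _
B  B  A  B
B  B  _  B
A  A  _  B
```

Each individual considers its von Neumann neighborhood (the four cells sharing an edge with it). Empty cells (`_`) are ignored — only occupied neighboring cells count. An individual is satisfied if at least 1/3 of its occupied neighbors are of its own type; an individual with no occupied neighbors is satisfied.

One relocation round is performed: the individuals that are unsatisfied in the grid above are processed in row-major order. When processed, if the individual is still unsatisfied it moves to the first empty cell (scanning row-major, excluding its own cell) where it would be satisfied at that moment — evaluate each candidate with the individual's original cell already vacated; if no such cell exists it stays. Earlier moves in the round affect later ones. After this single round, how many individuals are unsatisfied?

Initially unsatisfied (in order): (1,2).
  (1,2) → (0,2).
Resulting grid:
_ _ A _
B B _ B
B B _ B
A A _ B
All satisfied now.

0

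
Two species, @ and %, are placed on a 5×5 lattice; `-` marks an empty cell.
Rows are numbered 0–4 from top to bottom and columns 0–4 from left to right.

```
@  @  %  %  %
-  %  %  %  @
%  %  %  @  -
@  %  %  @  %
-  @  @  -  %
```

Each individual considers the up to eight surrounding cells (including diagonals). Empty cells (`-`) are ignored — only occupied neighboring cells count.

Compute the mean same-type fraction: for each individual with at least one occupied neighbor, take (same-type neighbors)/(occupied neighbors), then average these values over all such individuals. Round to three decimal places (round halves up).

0.548

(0,0)@ 1/2
(0,1)@ 1/4
(0,2)% 4/5
(0,3)% 4/5
(0,4)% 2/3
(1,1)% 5/7
(1,2)% 6/8
(1,3)% 5/7
(1,4)@ 1/4
(2,0)% 3/4
(2,1)% 6/7
(2,2)% 6/8
(2,3)@ 2/7
(3,0)@ 1/4
(3,1)% 4/7
(3,2)% 3/7
(3,3)@ 2/6
(3,4)% 1/3
(4,1)@ 2/4
(4,2)@ 2/4
(4,4)% 1/2
Sum over 21 individuals: 1/2 + 1/4 + 4/5 + 4/5 + 2/3 + 5/7 + 6/8 + 5/7 + 1/4 + 3/4 + 6/7 + 6/8 + 2/7 + 1/4 + 4/7 + 3/7 + 2/6 + 1/3 + 2/4 + 2/4 + 1/2 = 1208/105; mean = 1208/105 ÷ 21 = 1208/2205 = 0.547845… → 0.548.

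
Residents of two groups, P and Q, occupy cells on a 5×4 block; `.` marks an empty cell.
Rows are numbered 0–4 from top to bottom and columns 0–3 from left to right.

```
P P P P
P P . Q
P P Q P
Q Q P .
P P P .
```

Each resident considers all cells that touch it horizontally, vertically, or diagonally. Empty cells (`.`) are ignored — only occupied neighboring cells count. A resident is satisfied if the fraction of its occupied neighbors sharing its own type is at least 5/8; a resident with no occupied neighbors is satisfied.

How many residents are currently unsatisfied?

(0,0)P 3/3 ok
(0,1)P 4/4 ok
(0,2)P 3/4 ok
(0,3)P 1/2 unhappy
(1,0)P 5/5 ok
(1,1)P 6/7 ok
(1,3)Q 1/4 unhappy
(2,0)P 3/5 unhappy
(2,1)P 4/7 unhappy
(2,2)Q 2/6 unhappy
(2,3)P 1/3 unhappy
(3,0)Q 1/5 unhappy
(3,1)Q 2/8 unhappy
(3,2)P 4/6 ok
(4,0)P 1/3 unhappy
(4,1)P 3/5 unhappy
(4,2)P 2/3 ok
Unsatisfied: (0,3), (1,3), (2,0), (2,1), (2,2), (2,3), (3,0), (3,1), (4,0), (4,1) — 10 in total.

10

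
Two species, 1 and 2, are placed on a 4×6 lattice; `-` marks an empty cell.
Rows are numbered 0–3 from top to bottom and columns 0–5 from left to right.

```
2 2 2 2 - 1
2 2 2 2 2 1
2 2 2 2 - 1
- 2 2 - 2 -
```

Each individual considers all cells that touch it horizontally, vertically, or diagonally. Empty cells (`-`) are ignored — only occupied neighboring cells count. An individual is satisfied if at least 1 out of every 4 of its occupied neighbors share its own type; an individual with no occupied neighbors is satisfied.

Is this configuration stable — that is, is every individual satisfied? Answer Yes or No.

Row 0: (0,0)2 3/3 ✓ · (0,1)2 5/5 ✓ · (0,2)2 5/5 ✓ · (0,3)2 4/4 ✓ · (0,5)1 1/2 ✓
Row 1: (1,0)2 5/5 ✓ · (1,1)2 8/8 ✓ · (1,2)2 8/8 ✓ · (1,3)2 6/6 ✓ · (1,4)2 3/6 ✓ · (1,5)1 2/3 ✓
Row 2: (2,0)2 4/4 ✓ · (2,1)2 7/7 ✓ · (2,2)2 7/7 ✓ · (2,3)2 6/6 ✓ · (2,5)1 1/3 ✓
Row 3: (3,1)2 4/4 ✓ · (3,2)2 4/4 ✓ · (3,4)2 1/2 ✓
All meet the threshold, so the configuration is stable.

Yes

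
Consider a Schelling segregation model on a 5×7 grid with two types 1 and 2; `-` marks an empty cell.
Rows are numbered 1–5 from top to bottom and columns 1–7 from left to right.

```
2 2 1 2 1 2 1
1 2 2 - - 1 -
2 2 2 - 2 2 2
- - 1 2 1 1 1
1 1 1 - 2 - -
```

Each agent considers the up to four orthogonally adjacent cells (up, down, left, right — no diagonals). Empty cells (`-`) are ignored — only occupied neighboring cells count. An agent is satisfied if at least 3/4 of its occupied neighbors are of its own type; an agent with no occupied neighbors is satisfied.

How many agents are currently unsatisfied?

(1,1)2 1/2 ✗
(1,2)2 2/3 ✗
(1,3)1 0/3 ✗
(1,4)2 0/2 ✗
(1,5)1 0/2 ✗
(1,6)2 0/3 ✗
(1,7)1 0/1 ✗
(2,1)1 0/3 ✗
(2,2)2 3/4 ✓
(2,3)2 2/3 ✗
(2,6)1 0/2 ✗
(3,1)2 1/2 ✗
(3,2)2 3/3 ✓
(3,3)2 2/3 ✗
(3,5)2 1/2 ✗
(3,6)2 2/4 ✗
(3,7)2 1/2 ✗
(4,3)1 1/3 ✗
(4,4)2 0/2 ✗
(4,5)1 1/4 ✗
(4,6)1 2/3 ✗
(4,7)1 1/2 ✗
(5,1)1 1/1 ✓
(5,2)1 2/2 ✓
(5,3)1 2/2 ✓
(5,5)2 0/1 ✗
Unsatisfied: (1,1), (1,2), (1,3), (1,4), (1,5), (1,6), (1,7), (2,1), (2,3), (2,6), (3,1), (3,3), (3,5), (3,6), (3,7), (4,3), (4,4), (4,5), (4,6), (4,7), (5,5) — 21 in total.

21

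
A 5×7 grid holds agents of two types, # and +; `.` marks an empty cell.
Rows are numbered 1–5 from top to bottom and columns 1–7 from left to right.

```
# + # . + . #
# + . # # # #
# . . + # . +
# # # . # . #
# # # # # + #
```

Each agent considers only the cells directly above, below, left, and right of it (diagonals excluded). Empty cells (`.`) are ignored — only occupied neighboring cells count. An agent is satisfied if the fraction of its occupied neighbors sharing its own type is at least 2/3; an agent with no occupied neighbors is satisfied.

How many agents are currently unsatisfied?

11

Row 1: (1,1)# 1/2 ✗ · (1,2)+ 1/3 ✗ · (1,3)# 0/1 ✗ · (1,5)+ 0/1 ✗ · (1,7)# 1/1 ✓
Row 2: (2,1)# 2/3 ✓ · (2,2)+ 1/2 ✗ · (2,4)# 1/2 ✗ · (2,5)# 3/4 ✓ · (2,6)# 2/2 ✓ · (2,7)# 2/3 ✓
Row 3: (3,1)# 2/2 ✓ · (3,4)+ 0/2 ✗ · (3,5)# 2/3 ✓ · (3,7)+ 0/2 ✗
Row 4: (4,1)# 3/3 ✓ · (4,2)# 3/3 ✓ · (4,3)# 2/2 ✓ · (4,5)# 2/2 ✓ · (4,7)# 1/2 ✗
Row 5: (5,1)# 2/2 ✓ · (5,2)# 3/3 ✓ · (5,3)# 3/3 ✓ · (5,4)# 2/2 ✓ · (5,5)# 2/3 ✓ · (5,6)+ 0/2 ✗ · (5,7)# 1/2 ✗
Unsatisfied: (1,1), (1,2), (1,3), (1,5), (2,2), (2,4), (3,4), (3,7), (4,7), (5,6), (5,7) — 11 in total.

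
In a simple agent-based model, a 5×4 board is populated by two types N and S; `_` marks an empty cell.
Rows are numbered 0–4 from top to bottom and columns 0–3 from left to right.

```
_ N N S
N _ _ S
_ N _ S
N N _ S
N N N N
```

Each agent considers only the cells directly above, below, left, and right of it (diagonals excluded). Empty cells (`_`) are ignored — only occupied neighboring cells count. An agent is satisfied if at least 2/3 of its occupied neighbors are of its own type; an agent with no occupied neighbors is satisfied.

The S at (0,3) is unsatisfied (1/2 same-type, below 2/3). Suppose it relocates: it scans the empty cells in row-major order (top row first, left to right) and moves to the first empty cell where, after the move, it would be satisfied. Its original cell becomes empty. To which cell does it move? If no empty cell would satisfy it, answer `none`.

none

Vacating (0,3). Empty cells in order:
  (0,0): 0/2 same-type → still unsatisfied.
  (1,1): 0/3 same-type → still unsatisfied.
  (1,2): 1/2 same-type → still unsatisfied.
  (2,0): 0/3 same-type → still unsatisfied.
  (2,2): 1/2 same-type → still unsatisfied.
  (3,2): 1/3 same-type → still unsatisfied.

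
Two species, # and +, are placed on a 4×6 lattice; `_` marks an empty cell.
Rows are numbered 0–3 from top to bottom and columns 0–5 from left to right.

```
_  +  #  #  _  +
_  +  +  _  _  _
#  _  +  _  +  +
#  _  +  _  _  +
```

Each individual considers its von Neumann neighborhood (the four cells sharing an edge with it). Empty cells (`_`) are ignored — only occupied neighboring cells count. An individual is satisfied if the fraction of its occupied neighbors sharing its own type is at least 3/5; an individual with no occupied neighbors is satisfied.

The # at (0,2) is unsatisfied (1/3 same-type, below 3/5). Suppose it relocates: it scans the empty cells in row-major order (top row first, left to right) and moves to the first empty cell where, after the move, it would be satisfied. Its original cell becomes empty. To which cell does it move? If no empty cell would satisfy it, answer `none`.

Vacating (0,2). Empty cells in order:
  (0,0): 0/1 same-type → still unsatisfied.
  (0,4): 1/2 same-type → still unsatisfied.
  (1,0): 1/2 same-type → still unsatisfied.
  (1,3): 1/2 same-type → still unsatisfied.
  (1,4): 0/1 same-type → still unsatisfied.
  (1,5): 0/2 same-type → still unsatisfied.
  (2,1): 1/3 same-type → still unsatisfied.
  (2,3): 0/2 same-type → still unsatisfied.
  (3,1): 1/2 same-type → still unsatisfied.
  (3,3): 0/1 same-type → still unsatisfied.
  (3,4): 0/2 same-type → still unsatisfied.

none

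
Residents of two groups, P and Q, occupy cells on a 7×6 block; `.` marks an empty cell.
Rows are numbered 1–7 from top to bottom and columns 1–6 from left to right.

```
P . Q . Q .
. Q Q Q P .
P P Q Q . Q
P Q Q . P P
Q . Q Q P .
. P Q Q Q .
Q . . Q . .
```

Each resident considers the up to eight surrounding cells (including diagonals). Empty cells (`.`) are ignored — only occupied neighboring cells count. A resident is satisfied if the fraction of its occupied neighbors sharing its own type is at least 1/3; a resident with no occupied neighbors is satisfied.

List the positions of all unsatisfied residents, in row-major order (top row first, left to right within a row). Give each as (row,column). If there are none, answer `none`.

(1,1)P 0/1 ✗
(1,3)Q 3/3 ✓
(1,5)Q 1/2 ✓
(2,2)Q 3/6 ✓
(2,3)Q 5/6 ✓
(2,4)Q 5/6 ✓
(2,5)P 0/4 ✗
(3,1)P 2/4 ✓
(3,2)P 2/7 ✗
(3,3)Q 6/7 ✓
(3,4)Q 4/6 ✓
(3,6)Q 0/3 ✗
(4,1)P 2/4 ✓
(4,2)Q 4/7 ✓
(4,3)Q 5/6 ✓
(4,5)P 2/5 ✓
(4,6)P 2/3 ✓
(5,1)Q 1/3 ✓
(5,3)Q 5/6 ✓
(5,4)Q 5/7 ✓
(5,5)P 2/5 ✓
(6,2)P 0/4 ✗
(6,3)Q 4/5 ✓
(6,4)Q 5/6 ✓
(6,5)Q 3/4 ✓
(7,1)Q 0/1 ✗
(7,4)Q 3/3 ✓

(1,1), (2,5), (3,2), (3,6), (6,2), (7,1)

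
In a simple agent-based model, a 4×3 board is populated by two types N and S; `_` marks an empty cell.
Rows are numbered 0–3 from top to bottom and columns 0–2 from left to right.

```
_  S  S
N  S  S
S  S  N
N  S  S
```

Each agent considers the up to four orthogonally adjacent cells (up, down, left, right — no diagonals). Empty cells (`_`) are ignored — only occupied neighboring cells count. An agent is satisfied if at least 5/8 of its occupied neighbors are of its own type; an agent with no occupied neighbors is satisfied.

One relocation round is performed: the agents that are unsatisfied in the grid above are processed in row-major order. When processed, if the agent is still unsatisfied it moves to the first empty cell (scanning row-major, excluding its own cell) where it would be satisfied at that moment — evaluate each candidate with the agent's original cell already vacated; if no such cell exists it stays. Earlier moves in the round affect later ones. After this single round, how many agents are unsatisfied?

5

Initially unsatisfied (in order): (1,0), (2,0), (2,2), (3,0), (3,2).
  (1,0): no empty cell satisfies it; stays.
  (2,0): no empty cell satisfies it; stays.
  (2,2): no empty cell satisfies it; stays.
  (3,0): no empty cell satisfies it; stays.
  (3,2): no empty cell satisfies it; stays.
Resulting grid:
_ S S
N S S
S S N
N S S
Unsatisfied now: (1,0), (2,0), (2,2), (3,0), (3,2).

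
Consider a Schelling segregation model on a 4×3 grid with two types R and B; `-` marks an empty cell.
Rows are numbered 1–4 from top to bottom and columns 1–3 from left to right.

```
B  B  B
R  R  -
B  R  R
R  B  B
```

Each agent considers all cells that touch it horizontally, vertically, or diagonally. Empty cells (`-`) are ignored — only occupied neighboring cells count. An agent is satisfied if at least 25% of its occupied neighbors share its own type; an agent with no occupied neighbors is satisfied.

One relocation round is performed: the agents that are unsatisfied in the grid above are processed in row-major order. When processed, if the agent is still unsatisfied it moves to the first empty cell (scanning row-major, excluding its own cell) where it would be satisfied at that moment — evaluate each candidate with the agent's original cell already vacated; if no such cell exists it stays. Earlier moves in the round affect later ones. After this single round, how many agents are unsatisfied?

0

Initially unsatisfied (in order): (3,1).
  (3,1) → (2,3).
Resulting grid:
B B B
R R B
- R R
R B B
All satisfied now.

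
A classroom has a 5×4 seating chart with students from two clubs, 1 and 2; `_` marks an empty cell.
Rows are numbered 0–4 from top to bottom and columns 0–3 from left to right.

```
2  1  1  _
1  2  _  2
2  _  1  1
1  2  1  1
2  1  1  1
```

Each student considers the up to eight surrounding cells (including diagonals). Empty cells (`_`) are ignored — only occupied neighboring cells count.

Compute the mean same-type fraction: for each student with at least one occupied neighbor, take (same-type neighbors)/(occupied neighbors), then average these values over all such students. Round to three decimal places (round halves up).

0.507

Row 0: (0,0)2 1/3 · (0,1)1 2/4 · (0,2)1 1/3
Row 1: (1,0)1 1/4 · (1,1)2 2/6 · (1,3)2 0/3
Row 2: (2,0)2 2/4 · (2,2)1 3/6 · (2,3)1 3/4
Row 3: (3,0)1 1/4 · (3,1)2 2/7 · (3,2)1 6/7 · (3,3)1 5/5
Row 4: (4,0)2 1/3 · (4,1)1 3/5 · (4,2)1 4/5 · (4,3)1 3/3
Sum over 17 students: 1/3 + 2/4 + 1/3 + 1/4 + 2/6 + 0/3 + 2/4 + 3/6 + 3/4 + 1/4 + 2/7 + 6/7 + 5/5 + 1/3 + 3/5 + 4/5 + 3/3 = 3623/420; mean = 3623/420 ÷ 17 = 3623/7140 = 0.507422… → 0.507.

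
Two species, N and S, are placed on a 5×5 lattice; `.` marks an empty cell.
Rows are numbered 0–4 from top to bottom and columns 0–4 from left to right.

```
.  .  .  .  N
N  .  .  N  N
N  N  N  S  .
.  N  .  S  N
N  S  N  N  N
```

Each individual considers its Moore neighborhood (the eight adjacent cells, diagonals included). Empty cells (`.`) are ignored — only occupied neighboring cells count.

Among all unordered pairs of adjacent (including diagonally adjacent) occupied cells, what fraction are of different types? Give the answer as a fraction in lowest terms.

2/5

Scan each occupied cell's neighbors to the right and below (and the two forward diagonals) so each pair is counted once.
Row 0: N(0,4)–N(1,4)= N(0,4)–N(1,3)=  → 0/2 unlike.
Row 1: N(1,0)–N(2,0)= N(1,0)–N(2,1)= N(1,3)–N(1,4)= N(1,3)–S(2,3)≠ N(1,3)–N(2,2)= N(1,4)–S(2,3)≠  → 2/6 unlike.
Row 2: N(2,0)–N(2,1)= N(2,0)–N(3,1)= N(2,1)–N(2,2)= N(2,1)–N(3,1)= N(2,2)–S(2,3)≠ N(2,2)–S(3,3)≠ N(2,2)–N(3,1)= S(2,3)–S(3,3)= S(2,3)–N(3,4)≠  → 3/9 unlike.
Row 3: N(3,1)–S(4,1)≠ N(3,1)–N(4,2)= N(3,1)–N(4,0)= S(3,3)–N(3,4)≠ S(3,3)–N(4,3)≠ S(3,3)–N(4,4)≠ S(3,3)–N(4,2)≠ N(3,4)–N(4,4)= N(3,4)–N(4,3)=  → 5/9 unlike.
Row 4: N(4,0)–S(4,1)≠ S(4,1)–N(4,2)≠ N(4,2)–N(4,3)= N(4,3)–N(4,4)=  → 2/4 unlike.
Total adjacent occupied pairs: 30; unlike-type pairs: 12.
12/30 reduces to 2/5.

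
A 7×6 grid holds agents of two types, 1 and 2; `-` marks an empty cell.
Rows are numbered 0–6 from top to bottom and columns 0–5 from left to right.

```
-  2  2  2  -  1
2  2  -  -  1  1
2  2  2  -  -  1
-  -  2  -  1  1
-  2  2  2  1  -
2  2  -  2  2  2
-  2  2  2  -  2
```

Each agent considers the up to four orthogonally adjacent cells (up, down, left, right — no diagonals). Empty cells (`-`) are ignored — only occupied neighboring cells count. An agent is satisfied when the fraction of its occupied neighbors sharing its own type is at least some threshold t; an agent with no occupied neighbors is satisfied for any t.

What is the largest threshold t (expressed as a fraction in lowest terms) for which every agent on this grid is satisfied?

1/3

Row 0: (0,1)2 2/2 · (0,2)2 2/2 · (0,3)2 1/1 · (0,5)1 1/1
Row 1: (1,0)2 2/2 · (1,1)2 3/3 · (1,4)1 1/1 · (1,5)1 3/3
Row 2: (2,0)2 2/2 · (2,1)2 3/3 · (2,2)2 2/2 · (2,5)1 2/2
Row 3: (3,2)2 2/2 · (3,4)1 2/2 · (3,5)1 2/2
Row 4: (4,1)2 2/2 · (4,2)2 3/3 · (4,3)2 2/3 · (4,4)1 1/3
Row 5: (5,0)2 1/1 · (5,1)2 3/3 · (5,3)2 3/3 · (5,4)2 2/3 · (5,5)2 2/2
Row 6: (6,1)2 2/2 · (6,2)2 2/2 · (6,3)2 2/2 · (6,5)2 1/1
The smallest same-type fraction is 1/3 at (4,4), which reduces to 1/3. Any threshold above that leaves this agent unsatisfied.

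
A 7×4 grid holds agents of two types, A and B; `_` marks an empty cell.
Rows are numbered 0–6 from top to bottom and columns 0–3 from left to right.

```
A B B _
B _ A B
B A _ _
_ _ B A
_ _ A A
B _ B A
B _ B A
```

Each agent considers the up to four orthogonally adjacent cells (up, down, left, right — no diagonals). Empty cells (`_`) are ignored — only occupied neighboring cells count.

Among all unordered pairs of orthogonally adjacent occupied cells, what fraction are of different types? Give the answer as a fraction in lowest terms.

Scan each occupied cell's neighbors to the right and below so each pair is counted once.
Row 0: A(0,0)–B(0,1)≠ A(0,0)–B(1,0)≠ B(0,1)–B(0,2)= B(0,2)–A(1,2)≠  → 3/4 unlike.
Row 1: B(1,0)–B(2,0)= A(1,2)–B(1,3)≠  → 1/2 unlike.
Row 2: B(2,0)–A(2,1)≠  → 1/1 unlike.
Row 3: B(3,2)–A(3,3)≠ B(3,2)–A(4,2)≠ A(3,3)–A(4,3)=  → 2/3 unlike.
Row 4: A(4,2)–A(4,3)= A(4,2)–B(5,2)≠ A(4,3)–A(5,3)=  → 1/3 unlike.
Row 5: B(5,0)–B(6,0)= B(5,2)–A(5,3)≠ B(5,2)–B(6,2)= A(5,3)–A(6,3)=  → 1/4 unlike.
Row 6: B(6,2)–A(6,3)≠  → 1/1 unlike.
Total adjacent occupied pairs: 18; unlike-type pairs: 10.
10/18 reduces to 5/9.

5/9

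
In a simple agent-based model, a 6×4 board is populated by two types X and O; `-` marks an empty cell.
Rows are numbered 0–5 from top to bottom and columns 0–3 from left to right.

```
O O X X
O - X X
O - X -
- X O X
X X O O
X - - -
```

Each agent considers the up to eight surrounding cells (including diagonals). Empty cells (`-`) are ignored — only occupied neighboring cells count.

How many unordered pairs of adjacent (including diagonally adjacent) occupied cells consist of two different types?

Scan each occupied cell's neighbors to the right and below (and the two forward diagonals) so each pair is counted once.
Row 0: O(0,0)–O(0,1)= O(0,0)–O(1,0)= O(0,1)–X(0,2)≠ O(0,1)–X(1,2)≠ O(0,1)–O(1,0)= X(0,2)–X(0,3)= X(0,2)–X(1,2)= X(0,2)–X(1,3)= X(0,3)–X(1,3)= X(0,3)–X(1,2)=  → 2/10 unlike.
Row 1: O(1,0)–O(2,0)= X(1,2)–X(1,3)= X(1,2)–X(2,2)= X(1,3)–X(2,2)=  → 0/4 unlike.
Row 2: O(2,0)–X(3,1)≠ X(2,2)–O(3,2)≠ X(2,2)–X(3,3)= X(2,2)–X(3,1)=  → 2/4 unlike.
Row 3: X(3,1)–O(3,2)≠ X(3,1)–X(4,1)= X(3,1)–O(4,2)≠ X(3,1)–X(4,0)= O(3,2)–X(3,3)≠ O(3,2)–O(4,2)= O(3,2)–O(4,3)= O(3,2)–X(4,1)≠ X(3,3)–O(4,3)≠ X(3,3)–O(4,2)≠  → 6/10 unlike.
Row 4: X(4,0)–X(4,1)= X(4,0)–X(5,0)= X(4,1)–O(4,2)≠ X(4,1)–X(5,0)= O(4,2)–O(4,3)=  → 1/5 unlike.
Total adjacent occupied pairs: 33; unlike-type pairs: 11.

11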